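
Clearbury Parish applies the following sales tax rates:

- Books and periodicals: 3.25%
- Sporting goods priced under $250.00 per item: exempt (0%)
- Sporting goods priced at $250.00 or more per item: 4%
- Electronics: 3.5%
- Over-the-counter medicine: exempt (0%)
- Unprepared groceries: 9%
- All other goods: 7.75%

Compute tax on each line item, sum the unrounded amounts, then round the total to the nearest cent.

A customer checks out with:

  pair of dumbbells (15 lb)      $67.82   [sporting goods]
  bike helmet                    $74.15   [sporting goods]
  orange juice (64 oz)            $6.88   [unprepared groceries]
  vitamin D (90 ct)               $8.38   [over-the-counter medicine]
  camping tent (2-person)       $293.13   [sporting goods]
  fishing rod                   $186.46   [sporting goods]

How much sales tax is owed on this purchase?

Pair of dumbbells (15 lb) $67.82: sporting goods, under $250.00 → 0% → $0.00
Bike helmet $74.15: sporting goods, under $250.00 → 0% → $0.00
Orange juice (64 oz) $6.88: unprepared groceries → 9% → $0.6192
Vitamin D (90 ct) $8.38: over-the-counter medicine → 0% → $0.00
Camping tent (2-person) $293.13: sporting goods, $250.00 or more → 4% → $11.7252
Fishing rod $186.46: sporting goods, under $250.00 → 0% → $0.00
Unrounded tax sum = $12.3444 → $12.34

$12.34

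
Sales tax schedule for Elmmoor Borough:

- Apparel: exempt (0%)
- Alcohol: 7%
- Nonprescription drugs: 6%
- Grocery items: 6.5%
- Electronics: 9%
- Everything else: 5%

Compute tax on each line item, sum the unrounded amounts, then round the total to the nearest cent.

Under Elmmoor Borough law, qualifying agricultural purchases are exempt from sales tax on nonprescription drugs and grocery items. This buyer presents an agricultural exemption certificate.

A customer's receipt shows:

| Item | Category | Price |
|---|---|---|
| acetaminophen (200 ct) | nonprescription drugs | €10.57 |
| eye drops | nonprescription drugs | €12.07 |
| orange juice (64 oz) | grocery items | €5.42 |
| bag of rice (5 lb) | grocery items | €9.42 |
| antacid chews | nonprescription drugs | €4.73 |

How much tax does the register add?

Acetaminophen (200 ct) €10.57: nonprescription drugs, buyer-exempt → 0% → €0.00
Eye drops €12.07: nonprescription drugs, buyer-exempt → 0% → €0.00
Orange juice (64 oz) €5.42: grocery items, buyer-exempt → 0% → €0.00
Bag of rice (5 lb) €9.42: grocery items, buyer-exempt → 0% → €0.00
Antacid chews €4.73: nonprescription drugs, buyer-exempt → 0% → €0.00
Unrounded tax sum = €0.00 → €0.00

€0.00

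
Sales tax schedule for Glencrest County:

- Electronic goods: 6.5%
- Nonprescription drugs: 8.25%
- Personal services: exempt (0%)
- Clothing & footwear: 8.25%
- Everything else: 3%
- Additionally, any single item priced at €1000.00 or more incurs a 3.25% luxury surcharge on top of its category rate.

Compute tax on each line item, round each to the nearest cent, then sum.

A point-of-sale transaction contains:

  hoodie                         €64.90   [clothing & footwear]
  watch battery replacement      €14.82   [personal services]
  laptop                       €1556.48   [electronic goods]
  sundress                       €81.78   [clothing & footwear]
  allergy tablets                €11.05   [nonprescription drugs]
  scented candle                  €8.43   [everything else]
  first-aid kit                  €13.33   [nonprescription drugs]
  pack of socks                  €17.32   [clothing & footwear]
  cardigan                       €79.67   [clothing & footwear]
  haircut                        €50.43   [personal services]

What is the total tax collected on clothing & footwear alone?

Hoodie €64.90: clothing & footwear → 8.25% → €5.35
Sundress €81.78: clothing & footwear → 8.25% → €6.75
Pack of socks €17.32: clothing & footwear → 8.25% → €1.43
Cardigan €79.67: clothing & footwear → 8.25% → €6.57
Tax on clothing & footwear = €5.35 + €6.75 + €1.43 + €6.57 = €20.10

€20.10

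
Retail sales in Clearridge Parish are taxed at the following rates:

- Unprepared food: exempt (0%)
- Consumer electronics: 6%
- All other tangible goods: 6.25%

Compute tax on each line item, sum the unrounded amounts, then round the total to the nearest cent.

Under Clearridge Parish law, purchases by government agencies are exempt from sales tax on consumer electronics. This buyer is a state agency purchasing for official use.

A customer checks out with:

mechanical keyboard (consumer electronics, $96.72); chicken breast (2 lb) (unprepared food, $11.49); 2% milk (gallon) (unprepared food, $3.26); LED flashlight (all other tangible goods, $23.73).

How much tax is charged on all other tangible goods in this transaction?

LED flashlight $23.73: all other tangible goods → 6.25% → $1.483125
Tax on all other tangible goods: unrounded sum = $1.483125 → $1.48

$1.48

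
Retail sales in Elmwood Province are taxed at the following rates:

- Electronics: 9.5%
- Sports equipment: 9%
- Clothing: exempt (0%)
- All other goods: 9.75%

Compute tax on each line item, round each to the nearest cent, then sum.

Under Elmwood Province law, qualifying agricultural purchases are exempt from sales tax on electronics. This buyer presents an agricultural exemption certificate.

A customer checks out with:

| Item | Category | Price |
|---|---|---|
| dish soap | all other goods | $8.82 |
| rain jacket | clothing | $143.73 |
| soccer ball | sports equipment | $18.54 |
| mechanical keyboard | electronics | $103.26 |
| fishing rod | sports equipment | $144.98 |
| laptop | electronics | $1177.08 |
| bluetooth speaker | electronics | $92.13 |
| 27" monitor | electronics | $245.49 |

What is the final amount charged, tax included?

Dish soap $8.82: all other goods → 9.75% → $0.86
Rain jacket $143.73: clothing → 0% → $0.00
Soccer ball $18.54: sports equipment → 9% → $1.67
Mechanical keyboard $103.26: electronics, buyer-exempt → 0% → $0.00
Fishing rod $144.98: sports equipment → 9% → $13.05
Laptop $1177.08: electronics, buyer-exempt → 0% → $0.00
Bluetooth speaker $92.13: electronics, buyer-exempt → 0% → $0.00
27" monitor $245.49: electronics, buyer-exempt → 0% → $0.00
Subtotal = $1934.03; tax = $15.58; total due = $1949.61

$1949.61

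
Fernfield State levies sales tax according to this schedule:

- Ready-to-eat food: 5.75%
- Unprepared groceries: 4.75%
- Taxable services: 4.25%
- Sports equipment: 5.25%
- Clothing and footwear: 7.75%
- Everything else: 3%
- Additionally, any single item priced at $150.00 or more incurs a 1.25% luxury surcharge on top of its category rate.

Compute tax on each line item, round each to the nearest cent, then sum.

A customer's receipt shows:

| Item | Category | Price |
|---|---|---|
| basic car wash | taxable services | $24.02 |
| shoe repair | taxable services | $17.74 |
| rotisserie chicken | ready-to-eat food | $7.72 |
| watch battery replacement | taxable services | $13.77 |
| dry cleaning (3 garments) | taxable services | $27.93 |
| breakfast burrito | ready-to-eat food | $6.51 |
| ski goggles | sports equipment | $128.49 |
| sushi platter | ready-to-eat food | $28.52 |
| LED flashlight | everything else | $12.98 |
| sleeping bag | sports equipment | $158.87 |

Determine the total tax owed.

$23.47

Basic car wash $24.02: taxable services → 4.25% → $1.02
Shoe repair $17.74: taxable services → 4.25% → $0.75
Rotisserie chicken $7.72: ready-to-eat food → 5.75% → $0.44
Watch battery replacement $13.77: taxable services → 4.25% → $0.59
Dry cleaning (3 garments) $27.93: taxable services → 4.25% → $1.19
Breakfast burrito $6.51: ready-to-eat food → 5.75% → $0.37
Ski goggles $128.49: sports equipment → 5.25% → $6.75
Sushi platter $28.52: ready-to-eat food → 5.75% → $1.64
LED flashlight $12.98: everything else → 3% → $0.39
Sleeping bag $158.87: sports equipment → 5.25% + 1.25% surcharge = 6.5% → $10.33
Total tax = $1.02 + $0.75 + $0.44 + $0.59 + $1.19 + $0.37 + $6.75 + $1.64 + $0.39 + $10.33 = $23.47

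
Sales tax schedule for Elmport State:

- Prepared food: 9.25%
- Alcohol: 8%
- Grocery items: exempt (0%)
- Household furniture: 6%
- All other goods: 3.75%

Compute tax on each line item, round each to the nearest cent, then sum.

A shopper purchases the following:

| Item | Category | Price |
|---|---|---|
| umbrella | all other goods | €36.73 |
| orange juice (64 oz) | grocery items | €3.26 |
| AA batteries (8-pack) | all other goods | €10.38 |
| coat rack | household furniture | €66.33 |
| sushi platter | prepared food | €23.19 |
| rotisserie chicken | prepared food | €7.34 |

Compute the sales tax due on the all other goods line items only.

€1.77

Umbrella €36.73: all other goods → 3.75% → €1.38
AA batteries (8-pack) €10.38: all other goods → 3.75% → €0.39
Tax on all other goods = €1.38 + €0.39 = €1.77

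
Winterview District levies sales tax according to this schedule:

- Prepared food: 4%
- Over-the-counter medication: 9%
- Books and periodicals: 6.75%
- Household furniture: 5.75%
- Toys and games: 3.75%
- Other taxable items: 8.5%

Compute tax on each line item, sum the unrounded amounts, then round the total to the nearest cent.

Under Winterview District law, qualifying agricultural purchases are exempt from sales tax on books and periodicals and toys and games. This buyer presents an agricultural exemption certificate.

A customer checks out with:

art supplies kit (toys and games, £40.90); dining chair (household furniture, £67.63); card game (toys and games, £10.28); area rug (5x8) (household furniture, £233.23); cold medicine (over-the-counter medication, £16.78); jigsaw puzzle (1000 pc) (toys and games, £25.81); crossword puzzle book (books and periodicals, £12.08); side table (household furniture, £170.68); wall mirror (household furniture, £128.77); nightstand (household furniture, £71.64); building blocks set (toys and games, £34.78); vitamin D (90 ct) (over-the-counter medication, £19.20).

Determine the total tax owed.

Art supplies kit £40.90: toys and games, buyer-exempt → 0% → £0.00
Dining chair £67.63: household furniture → 5.75% → £3.888725
Card game £10.28: toys and games, buyer-exempt → 0% → £0.00
Area rug (5x8) £233.23: household furniture → 5.75% → £13.410725
Cold medicine £16.78: over-the-counter medication → 9% → £1.5102
Jigsaw puzzle (1000 pc) £25.81: toys and games, buyer-exempt → 0% → £0.00
Crossword puzzle book £12.08: books and periodicals, buyer-exempt → 0% → £0.00
Side table £170.68: household furniture → 5.75% → £9.8141
Wall mirror £128.77: household furniture → 5.75% → £7.404275
Nightstand £71.64: household furniture → 5.75% → £4.1193
Building blocks set £34.78: toys and games, buyer-exempt → 0% → £0.00
Vitamin D (90 ct) £19.20: over-the-counter medication → 9% → £1.728
Unrounded tax sum = £41.875325 → £41.88

£41.88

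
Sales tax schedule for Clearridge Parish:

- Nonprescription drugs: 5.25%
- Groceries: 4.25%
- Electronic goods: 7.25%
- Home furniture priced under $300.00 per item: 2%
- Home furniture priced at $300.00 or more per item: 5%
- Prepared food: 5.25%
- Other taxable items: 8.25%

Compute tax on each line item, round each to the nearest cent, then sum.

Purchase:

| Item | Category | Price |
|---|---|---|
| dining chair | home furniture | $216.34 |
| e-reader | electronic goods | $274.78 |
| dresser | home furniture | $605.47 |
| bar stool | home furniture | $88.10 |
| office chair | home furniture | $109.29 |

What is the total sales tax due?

Dining chair $216.34: home furniture, under $300.00 → 2% → $4.33
E-reader $274.78: electronic goods → 7.25% → $19.92
Dresser $605.47: home furniture, $300.00 or more → 5% → $30.27
Bar stool $88.10: home furniture, under $300.00 → 2% → $1.76
Office chair $109.29: home furniture, under $300.00 → 2% → $2.19
Total tax = $4.33 + $19.92 + $30.27 + $1.76 + $2.19 = $58.47

$58.47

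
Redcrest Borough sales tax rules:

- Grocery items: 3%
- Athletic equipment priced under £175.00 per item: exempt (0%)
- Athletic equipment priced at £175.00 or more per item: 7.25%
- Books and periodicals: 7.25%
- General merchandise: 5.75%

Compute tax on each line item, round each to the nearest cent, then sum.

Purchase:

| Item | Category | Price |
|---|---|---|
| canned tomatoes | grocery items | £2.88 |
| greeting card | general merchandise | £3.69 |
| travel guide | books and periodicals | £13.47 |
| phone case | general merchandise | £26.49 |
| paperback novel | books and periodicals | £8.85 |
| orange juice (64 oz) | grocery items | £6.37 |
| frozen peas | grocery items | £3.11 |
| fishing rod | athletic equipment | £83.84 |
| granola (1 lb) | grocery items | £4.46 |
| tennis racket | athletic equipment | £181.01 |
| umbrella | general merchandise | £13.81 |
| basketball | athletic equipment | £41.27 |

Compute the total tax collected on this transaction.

Canned tomatoes £2.88: grocery items → 3% → £0.09
Greeting card £3.69: general merchandise → 5.75% → £0.21
Travel guide £13.47: books and periodicals → 7.25% → £0.98
Phone case £26.49: general merchandise → 5.75% → £1.52
Paperback novel £8.85: books and periodicals → 7.25% → £0.64
Orange juice (64 oz) £6.37: grocery items → 3% → £0.19
Frozen peas £3.11: grocery items → 3% → £0.09
Fishing rod £83.84: athletic equipment, under £175.00 → 0% → £0.00
Granola (1 lb) £4.46: grocery items → 3% → £0.13
Tennis racket £181.01: athletic equipment, £175.00 or more → 7.25% → £13.12
Umbrella £13.81: general merchandise → 5.75% → £0.79
Basketball £41.27: athletic equipment, under £175.00 → 0% → £0.00
Total tax = £0.09 + £0.21 + £0.98 + £1.52 + £0.64 + £0.19 + £0.09 + £0.13 + £13.12 + £0.79 = £17.76

£17.76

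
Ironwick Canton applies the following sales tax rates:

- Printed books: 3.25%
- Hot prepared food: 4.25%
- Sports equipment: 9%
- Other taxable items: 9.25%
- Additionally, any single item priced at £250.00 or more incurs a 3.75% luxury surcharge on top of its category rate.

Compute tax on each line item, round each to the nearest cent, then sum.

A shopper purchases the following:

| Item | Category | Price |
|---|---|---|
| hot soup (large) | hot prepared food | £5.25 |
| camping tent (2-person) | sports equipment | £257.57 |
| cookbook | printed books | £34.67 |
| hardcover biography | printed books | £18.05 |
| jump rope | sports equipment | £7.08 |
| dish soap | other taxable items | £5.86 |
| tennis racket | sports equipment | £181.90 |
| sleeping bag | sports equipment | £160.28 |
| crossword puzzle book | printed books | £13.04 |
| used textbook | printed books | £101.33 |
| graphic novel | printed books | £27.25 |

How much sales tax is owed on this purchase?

Hot soup (large) £5.25: hot prepared food → 4.25% → £0.22
Camping tent (2-person) £257.57: sports equipment → 9% + 3.75% surcharge = 12.75% → £32.84
Cookbook £34.67: printed books → 3.25% → £1.13
Hardcover biography £18.05: printed books → 3.25% → £0.59
Jump rope £7.08: sports equipment → 9% → £0.64
Dish soap £5.86: other taxable items → 9.25% → £0.54
Tennis racket £181.90: sports equipment → 9% → £16.37
Sleeping bag £160.28: sports equipment → 9% → £14.43
Crossword puzzle book £13.04: printed books → 3.25% → £0.42
Used textbook £101.33: printed books → 3.25% → £3.29
Graphic novel £27.25: printed books → 3.25% → £0.89
Total tax = £0.22 + £32.84 + £1.13 + £0.59 + £0.64 + £0.54 + £16.37 + £14.43 + £0.42 + £3.29 + £0.89 = £71.36

£71.36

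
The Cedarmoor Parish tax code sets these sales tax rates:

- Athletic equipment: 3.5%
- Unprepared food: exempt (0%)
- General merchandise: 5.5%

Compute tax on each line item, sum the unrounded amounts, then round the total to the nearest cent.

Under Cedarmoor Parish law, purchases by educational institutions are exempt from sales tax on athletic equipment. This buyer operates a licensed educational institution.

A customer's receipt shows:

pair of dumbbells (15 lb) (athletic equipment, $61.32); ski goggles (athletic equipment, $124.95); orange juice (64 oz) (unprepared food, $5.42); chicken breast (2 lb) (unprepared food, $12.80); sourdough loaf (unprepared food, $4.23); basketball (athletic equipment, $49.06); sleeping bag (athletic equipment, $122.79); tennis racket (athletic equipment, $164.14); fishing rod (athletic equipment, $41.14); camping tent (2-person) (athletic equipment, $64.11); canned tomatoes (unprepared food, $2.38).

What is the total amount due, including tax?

Pair of dumbbells (15 lb) $61.32: athletic equipment, buyer-exempt → 0% → $0.00
Ski goggles $124.95: athletic equipment, buyer-exempt → 0% → $0.00
Orange juice (64 oz) $5.42: unprepared food → 0% → $0.00
Chicken breast (2 lb) $12.80: unprepared food → 0% → $0.00
Sourdough loaf $4.23: unprepared food → 0% → $0.00
Basketball $49.06: athletic equipment, buyer-exempt → 0% → $0.00
Sleeping bag $122.79: athletic equipment, buyer-exempt → 0% → $0.00
Tennis racket $164.14: athletic equipment, buyer-exempt → 0% → $0.00
Fishing rod $41.14: athletic equipment, buyer-exempt → 0% → $0.00
Camping tent (2-person) $64.11: athletic equipment, buyer-exempt → 0% → $0.00
Canned tomatoes $2.38: unprepared food → 0% → $0.00
Subtotal = $652.34; unrounded tax = $0.00 → $0.00; total due = $652.34

$652.34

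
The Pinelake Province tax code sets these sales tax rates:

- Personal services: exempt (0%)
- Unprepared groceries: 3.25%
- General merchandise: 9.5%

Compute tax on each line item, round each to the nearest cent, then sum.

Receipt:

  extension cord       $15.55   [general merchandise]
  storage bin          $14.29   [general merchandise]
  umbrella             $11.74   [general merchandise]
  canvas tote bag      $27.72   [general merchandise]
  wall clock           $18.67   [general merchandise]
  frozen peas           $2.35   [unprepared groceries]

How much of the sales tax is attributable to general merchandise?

Extension cord $15.55: general merchandise → 9.5% → $1.48
Storage bin $14.29: general merchandise → 9.5% → $1.36
Umbrella $11.74: general merchandise → 9.5% → $1.12
Canvas tote bag $27.72: general merchandise → 9.5% → $2.63
Wall clock $18.67: general merchandise → 9.5% → $1.77
Tax on general merchandise = $1.48 + $1.36 + $1.12 + $2.63 + $1.77 = $8.36

$8.36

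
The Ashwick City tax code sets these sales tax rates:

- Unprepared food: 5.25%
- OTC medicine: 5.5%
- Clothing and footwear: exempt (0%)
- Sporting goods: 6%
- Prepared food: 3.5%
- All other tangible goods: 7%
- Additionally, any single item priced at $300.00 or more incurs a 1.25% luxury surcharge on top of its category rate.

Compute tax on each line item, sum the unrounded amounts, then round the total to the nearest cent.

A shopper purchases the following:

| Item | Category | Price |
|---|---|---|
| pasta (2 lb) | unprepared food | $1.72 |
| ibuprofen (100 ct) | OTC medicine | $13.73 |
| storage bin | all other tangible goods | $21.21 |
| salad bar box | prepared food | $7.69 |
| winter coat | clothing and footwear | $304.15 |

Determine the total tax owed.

Pasta (2 lb) $1.72: unprepared food → 5.25% → $0.0903
Ibuprofen (100 ct) $13.73: OTC medicine → 5.5% → $0.75515
Storage bin $21.21: all other tangible goods → 7% → $1.4847
Salad bar box $7.69: prepared food → 3.5% → $0.26915
Winter coat $304.15: clothing and footwear → 0% + 1.25% surcharge = 1.25% → $3.801875
Unrounded tax sum = $6.401175 → $6.40

$6.40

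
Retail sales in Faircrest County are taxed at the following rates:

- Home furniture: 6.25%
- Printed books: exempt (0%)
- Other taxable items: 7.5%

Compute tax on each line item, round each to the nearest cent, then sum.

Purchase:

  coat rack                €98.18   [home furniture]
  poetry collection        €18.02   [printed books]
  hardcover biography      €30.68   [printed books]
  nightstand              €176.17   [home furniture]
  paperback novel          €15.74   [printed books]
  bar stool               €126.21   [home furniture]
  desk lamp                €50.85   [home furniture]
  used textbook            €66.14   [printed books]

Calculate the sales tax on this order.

€28.22

Coat rack €98.18: home furniture → 6.25% → €6.14
Poetry collection €18.02: printed books → 0% → €0.00
Hardcover biography €30.68: printed books → 0% → €0.00
Nightstand €176.17: home furniture → 6.25% → €11.01
Paperback novel €15.74: printed books → 0% → €0.00
Bar stool €126.21: home furniture → 6.25% → €7.89
Desk lamp €50.85: home furniture → 6.25% → €3.18
Used textbook €66.14: printed books → 0% → €0.00
Total tax = €6.14 + €11.01 + €7.89 + €3.18 = €28.22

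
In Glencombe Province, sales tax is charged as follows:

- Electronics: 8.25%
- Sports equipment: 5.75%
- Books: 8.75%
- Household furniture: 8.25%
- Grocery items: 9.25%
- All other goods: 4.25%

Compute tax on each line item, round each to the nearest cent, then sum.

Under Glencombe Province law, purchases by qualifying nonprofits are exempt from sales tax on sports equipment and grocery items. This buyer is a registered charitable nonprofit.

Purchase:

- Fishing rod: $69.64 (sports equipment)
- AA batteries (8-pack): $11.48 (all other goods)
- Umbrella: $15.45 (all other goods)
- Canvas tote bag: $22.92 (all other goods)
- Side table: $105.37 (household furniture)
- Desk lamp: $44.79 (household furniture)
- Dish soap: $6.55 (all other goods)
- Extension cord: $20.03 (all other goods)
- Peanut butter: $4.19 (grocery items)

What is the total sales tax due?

Fishing rod $69.64: sports equipment, buyer-exempt → 0% → $0.00
AA batteries (8-pack) $11.48: all other goods → 4.25% → $0.49
Umbrella $15.45: all other goods → 4.25% → $0.66
Canvas tote bag $22.92: all other goods → 4.25% → $0.97
Side table $105.37: household furniture → 8.25% → $8.69
Desk lamp $44.79: household furniture → 8.25% → $3.70
Dish soap $6.55: all other goods → 4.25% → $0.28
Extension cord $20.03: all other goods → 4.25% → $0.85
Peanut butter $4.19: grocery items, buyer-exempt → 0% → $0.00
Total tax = $0.49 + $0.66 + $0.97 + $8.69 + $3.70 + $0.28 + $0.85 = $15.64

$15.64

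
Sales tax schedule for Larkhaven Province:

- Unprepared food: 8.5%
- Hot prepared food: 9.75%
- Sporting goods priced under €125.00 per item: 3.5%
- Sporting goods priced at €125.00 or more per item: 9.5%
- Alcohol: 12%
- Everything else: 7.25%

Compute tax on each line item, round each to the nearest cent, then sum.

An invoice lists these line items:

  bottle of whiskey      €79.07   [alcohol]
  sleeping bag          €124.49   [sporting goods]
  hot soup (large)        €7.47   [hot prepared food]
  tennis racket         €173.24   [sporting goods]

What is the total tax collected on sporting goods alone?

Sleeping bag €124.49: sporting goods, under €125.00 → 3.5% → €4.36
Tennis racket €173.24: sporting goods, €125.00 or more → 9.5% → €16.46
Tax on sporting goods = €4.36 + €16.46 = €20.82

€20.82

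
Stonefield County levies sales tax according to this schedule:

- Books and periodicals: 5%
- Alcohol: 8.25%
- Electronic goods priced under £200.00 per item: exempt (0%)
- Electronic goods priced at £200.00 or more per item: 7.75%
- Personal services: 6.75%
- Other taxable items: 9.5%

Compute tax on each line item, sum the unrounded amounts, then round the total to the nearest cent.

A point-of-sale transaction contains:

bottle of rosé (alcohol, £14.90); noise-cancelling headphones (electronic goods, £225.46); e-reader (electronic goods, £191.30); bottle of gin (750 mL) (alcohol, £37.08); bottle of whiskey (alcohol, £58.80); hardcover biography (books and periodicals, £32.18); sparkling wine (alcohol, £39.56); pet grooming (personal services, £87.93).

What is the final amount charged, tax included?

£724.63

Bottle of rosé £14.90: alcohol → 8.25% → £1.22925
Noise-cancelling headphones £225.46: electronic goods, £200.00 or more → 7.75% → £17.47315
E-reader £191.30: electronic goods, under £200.00 → 0% → £0.00
Bottle of gin (750 mL) £37.08: alcohol → 8.25% → £3.0591
Bottle of whiskey £58.80: alcohol → 8.25% → £4.851
Hardcover biography £32.18: books and periodicals → 5% → £1.609
Sparkling wine £39.56: alcohol → 8.25% → £3.2637
Pet grooming £87.93: personal services → 6.75% → £5.935275
Subtotal = £687.21; unrounded tax = £37.420475 → £37.42; total due = £724.63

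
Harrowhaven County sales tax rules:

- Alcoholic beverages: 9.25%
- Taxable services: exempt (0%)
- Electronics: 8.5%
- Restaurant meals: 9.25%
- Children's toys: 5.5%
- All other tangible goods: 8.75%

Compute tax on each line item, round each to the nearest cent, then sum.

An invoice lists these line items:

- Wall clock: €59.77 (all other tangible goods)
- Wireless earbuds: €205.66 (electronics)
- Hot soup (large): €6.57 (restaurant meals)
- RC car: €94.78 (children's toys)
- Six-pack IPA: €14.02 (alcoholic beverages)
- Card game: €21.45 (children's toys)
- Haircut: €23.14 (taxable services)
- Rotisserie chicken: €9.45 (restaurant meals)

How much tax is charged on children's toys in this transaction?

€6.39

RC car €94.78: children's toys → 5.5% → €5.21
Card game €21.45: children's toys → 5.5% → €1.18
Tax on children's toys = €5.21 + €1.18 = €6.39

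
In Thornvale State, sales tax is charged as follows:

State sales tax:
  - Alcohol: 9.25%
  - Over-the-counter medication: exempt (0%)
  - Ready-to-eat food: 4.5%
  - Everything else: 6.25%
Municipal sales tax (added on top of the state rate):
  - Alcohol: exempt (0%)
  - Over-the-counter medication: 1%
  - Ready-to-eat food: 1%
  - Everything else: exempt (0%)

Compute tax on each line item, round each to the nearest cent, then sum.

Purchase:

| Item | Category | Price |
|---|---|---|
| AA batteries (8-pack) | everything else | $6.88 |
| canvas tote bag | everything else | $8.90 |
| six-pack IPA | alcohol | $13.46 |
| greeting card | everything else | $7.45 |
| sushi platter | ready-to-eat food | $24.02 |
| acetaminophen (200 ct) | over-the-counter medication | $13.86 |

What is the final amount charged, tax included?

$78.74

AA batteries (8-pack) $6.88: everything else → 6.25% + 0% municipal = 6.25% → $0.43
Canvas tote bag $8.90: everything else → 6.25% + 0% municipal = 6.25% → $0.56
Six-pack IPA $13.46: alcohol → 9.25% + 0% municipal = 9.25% → $1.25
Greeting card $7.45: everything else → 6.25% + 0% municipal = 6.25% → $0.47
Sushi platter $24.02: ready-to-eat food → 4.5% + 1% municipal = 5.5% → $1.32
Acetaminophen (200 ct) $13.86: over-the-counter medication → 0% + 1% municipal = 1% → $0.14
Subtotal = $74.57; tax = $4.17; total due = $78.74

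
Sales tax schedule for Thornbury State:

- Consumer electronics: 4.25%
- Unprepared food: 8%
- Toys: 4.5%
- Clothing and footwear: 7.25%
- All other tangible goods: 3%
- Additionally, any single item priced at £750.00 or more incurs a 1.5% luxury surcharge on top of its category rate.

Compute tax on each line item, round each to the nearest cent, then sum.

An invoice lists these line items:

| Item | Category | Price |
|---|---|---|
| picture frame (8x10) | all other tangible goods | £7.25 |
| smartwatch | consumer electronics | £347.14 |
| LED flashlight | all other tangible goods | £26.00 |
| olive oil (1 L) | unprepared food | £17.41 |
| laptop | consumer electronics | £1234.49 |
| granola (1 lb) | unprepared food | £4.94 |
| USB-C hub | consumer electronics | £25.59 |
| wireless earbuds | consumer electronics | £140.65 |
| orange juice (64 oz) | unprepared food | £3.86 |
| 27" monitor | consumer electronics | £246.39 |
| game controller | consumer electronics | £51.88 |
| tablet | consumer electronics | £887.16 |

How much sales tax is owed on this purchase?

£159.58

Picture frame (8x10) £7.25: all other tangible goods → 3% → £0.22
Smartwatch £347.14: consumer electronics → 4.25% → £14.75
LED flashlight £26.00: all other tangible goods → 3% → £0.78
Olive oil (1 L) £17.41: unprepared food → 8% → £1.39
Laptop £1234.49: consumer electronics → 4.25% + 1.5% surcharge = 5.75% → £70.98
Granola (1 lb) £4.94: unprepared food → 8% → £0.40
USB-C hub £25.59: consumer electronics → 4.25% → £1.09
Wireless earbuds £140.65: consumer electronics → 4.25% → £5.98
Orange juice (64 oz) £3.86: unprepared food → 8% → £0.31
27" monitor £246.39: consumer electronics → 4.25% → £10.47
Game controller £51.88: consumer electronics → 4.25% → £2.20
Tablet £887.16: consumer electronics → 4.25% + 1.5% surcharge = 5.75% → £51.01
Total tax = £0.22 + £14.75 + £0.78 + £1.39 + £70.98 + £0.40 + £1.09 + £5.98 + £0.31 + £10.47 + £2.20 + £51.01 = £159.58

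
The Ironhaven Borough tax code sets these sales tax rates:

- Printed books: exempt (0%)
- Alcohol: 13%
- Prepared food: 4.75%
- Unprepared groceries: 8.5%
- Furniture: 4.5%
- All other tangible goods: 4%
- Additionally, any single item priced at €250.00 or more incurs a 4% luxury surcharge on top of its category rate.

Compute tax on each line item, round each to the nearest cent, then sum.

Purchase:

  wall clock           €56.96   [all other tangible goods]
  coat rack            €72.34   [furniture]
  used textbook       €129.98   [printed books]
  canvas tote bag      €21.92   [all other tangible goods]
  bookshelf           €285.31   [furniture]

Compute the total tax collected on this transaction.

€30.67

Wall clock €56.96: all other tangible goods → 4% → €2.28
Coat rack €72.34: furniture → 4.5% → €3.26
Used textbook €129.98: printed books → 0% → €0.00
Canvas tote bag €21.92: all other tangible goods → 4% → €0.88
Bookshelf €285.31: furniture → 4.5% + 4% surcharge = 8.5% → €24.25
Total tax = €2.28 + €3.26 + €0.88 + €24.25 = €30.67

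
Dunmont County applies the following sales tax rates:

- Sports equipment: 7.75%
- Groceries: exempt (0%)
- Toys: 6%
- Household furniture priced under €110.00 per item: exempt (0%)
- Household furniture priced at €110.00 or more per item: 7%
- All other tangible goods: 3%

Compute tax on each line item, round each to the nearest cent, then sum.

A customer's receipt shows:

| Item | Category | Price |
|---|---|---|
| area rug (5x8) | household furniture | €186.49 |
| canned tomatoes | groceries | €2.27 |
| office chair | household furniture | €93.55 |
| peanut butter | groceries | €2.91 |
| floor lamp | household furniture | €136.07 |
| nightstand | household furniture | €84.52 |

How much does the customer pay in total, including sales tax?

Area rug (5x8) €186.49: household furniture, €110.00 or more → 7% → €13.05
Canned tomatoes €2.27: groceries → 0% → €0.00
Office chair €93.55: household furniture, under €110.00 → 0% → €0.00
Peanut butter €2.91: groceries → 0% → €0.00
Floor lamp €136.07: household furniture, €110.00 or more → 7% → €9.52
Nightstand €84.52: household furniture, under €110.00 → 0% → €0.00
Subtotal = €505.81; tax = €22.57; total due = €528.38

€528.38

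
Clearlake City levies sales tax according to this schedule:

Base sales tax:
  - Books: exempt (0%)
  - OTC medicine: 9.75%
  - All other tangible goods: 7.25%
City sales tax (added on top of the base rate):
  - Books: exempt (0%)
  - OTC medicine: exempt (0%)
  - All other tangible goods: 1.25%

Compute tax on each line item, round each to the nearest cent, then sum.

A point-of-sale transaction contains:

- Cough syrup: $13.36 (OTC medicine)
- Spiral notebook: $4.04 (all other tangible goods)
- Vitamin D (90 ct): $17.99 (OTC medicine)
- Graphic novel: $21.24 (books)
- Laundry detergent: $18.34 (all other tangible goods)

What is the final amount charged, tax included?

Cough syrup $13.36: OTC medicine → 9.75% + 0% city = 9.75% → $1.30
Spiral notebook $4.04: all other tangible goods → 7.25% + 1.25% city = 8.5% → $0.34
Vitamin D (90 ct) $17.99: OTC medicine → 9.75% + 0% city = 9.75% → $1.75
Graphic novel $21.24: books → 0% + 0% city = 0% → $0.00
Laundry detergent $18.34: all other tangible goods → 7.25% + 1.25% city = 8.5% → $1.56
Subtotal = $74.97; tax = $4.95; total due = $79.92

$79.92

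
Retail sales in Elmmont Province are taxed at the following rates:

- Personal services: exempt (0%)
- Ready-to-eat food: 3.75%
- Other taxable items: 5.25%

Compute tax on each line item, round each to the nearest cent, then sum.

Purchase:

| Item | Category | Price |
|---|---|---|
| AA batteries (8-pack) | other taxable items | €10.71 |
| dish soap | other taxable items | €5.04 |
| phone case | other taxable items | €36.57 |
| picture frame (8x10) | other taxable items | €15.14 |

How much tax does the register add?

€3.53

AA batteries (8-pack) €10.71: other taxable items → 5.25% → €0.56
Dish soap €5.04: other taxable items → 5.25% → €0.26
Phone case €36.57: other taxable items → 5.25% → €1.92
Picture frame (8x10) €15.14: other taxable items → 5.25% → €0.79
Total tax = €0.56 + €0.26 + €1.92 + €0.79 = €3.53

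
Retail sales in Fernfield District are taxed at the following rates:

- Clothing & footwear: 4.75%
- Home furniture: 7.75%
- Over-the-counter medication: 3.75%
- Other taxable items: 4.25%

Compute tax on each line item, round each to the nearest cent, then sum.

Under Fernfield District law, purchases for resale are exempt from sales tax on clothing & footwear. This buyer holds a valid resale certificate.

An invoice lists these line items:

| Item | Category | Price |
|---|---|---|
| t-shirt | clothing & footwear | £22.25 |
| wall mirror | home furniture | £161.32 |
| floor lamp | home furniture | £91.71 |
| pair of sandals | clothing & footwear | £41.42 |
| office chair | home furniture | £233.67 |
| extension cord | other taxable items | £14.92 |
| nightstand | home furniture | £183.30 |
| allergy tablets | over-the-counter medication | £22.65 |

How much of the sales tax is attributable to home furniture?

Wall mirror £161.32: home furniture → 7.75% → £12.50
Floor lamp £91.71: home furniture → 7.75% → £7.11
Office chair £233.67: home furniture → 7.75% → £18.11
Nightstand £183.30: home furniture → 7.75% → £14.21
Tax on home furniture = £12.50 + £7.11 + £18.11 + £14.21 = £51.93

£51.93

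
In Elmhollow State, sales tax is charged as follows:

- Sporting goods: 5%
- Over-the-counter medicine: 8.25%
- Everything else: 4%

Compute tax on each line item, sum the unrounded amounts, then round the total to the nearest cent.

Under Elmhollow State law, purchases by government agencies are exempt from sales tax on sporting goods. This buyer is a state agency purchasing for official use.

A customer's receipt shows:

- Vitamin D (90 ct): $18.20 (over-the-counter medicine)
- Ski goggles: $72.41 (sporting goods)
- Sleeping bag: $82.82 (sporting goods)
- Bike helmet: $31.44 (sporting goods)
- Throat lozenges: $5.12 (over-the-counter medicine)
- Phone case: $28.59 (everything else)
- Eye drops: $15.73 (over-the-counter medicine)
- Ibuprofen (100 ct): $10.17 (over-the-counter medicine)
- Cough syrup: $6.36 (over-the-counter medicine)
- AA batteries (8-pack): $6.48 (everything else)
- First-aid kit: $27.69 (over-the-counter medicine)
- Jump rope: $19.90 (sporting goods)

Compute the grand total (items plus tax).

Vitamin D (90 ct) $18.20: over-the-counter medicine → 8.25% → $1.5015
Ski goggles $72.41: sporting goods, buyer-exempt → 0% → $0.00
Sleeping bag $82.82: sporting goods, buyer-exempt → 0% → $0.00
Bike helmet $31.44: sporting goods, buyer-exempt → 0% → $0.00
Throat lozenges $5.12: over-the-counter medicine → 8.25% → $0.4224
Phone case $28.59: everything else → 4% → $1.1436
Eye drops $15.73: over-the-counter medicine → 8.25% → $1.297725
Ibuprofen (100 ct) $10.17: over-the-counter medicine → 8.25% → $0.839025
Cough syrup $6.36: over-the-counter medicine → 8.25% → $0.5247
AA batteries (8-pack) $6.48: everything else → 4% → $0.2592
First-aid kit $27.69: over-the-counter medicine → 8.25% → $2.284425
Jump rope $19.90: sporting goods, buyer-exempt → 0% → $0.00
Subtotal = $324.91; unrounded tax = $8.272575 → $8.27; total due = $333.18

$333.18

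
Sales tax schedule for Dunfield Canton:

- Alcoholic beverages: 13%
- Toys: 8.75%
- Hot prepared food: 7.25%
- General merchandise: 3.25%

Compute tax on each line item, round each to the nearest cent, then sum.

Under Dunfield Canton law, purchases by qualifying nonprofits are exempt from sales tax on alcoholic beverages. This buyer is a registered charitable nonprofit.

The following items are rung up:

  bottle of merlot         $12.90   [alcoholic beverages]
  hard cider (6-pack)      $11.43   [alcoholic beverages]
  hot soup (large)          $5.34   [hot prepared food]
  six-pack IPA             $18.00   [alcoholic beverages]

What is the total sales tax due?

Bottle of merlot $12.90: alcoholic beverages, buyer-exempt → 0% → $0.00
Hard cider (6-pack) $11.43: alcoholic beverages, buyer-exempt → 0% → $0.00
Hot soup (large) $5.34: hot prepared food → 7.25% → $0.39
Six-pack IPA $18.00: alcoholic beverages, buyer-exempt → 0% → $0.00
Total tax = $0.39

$0.39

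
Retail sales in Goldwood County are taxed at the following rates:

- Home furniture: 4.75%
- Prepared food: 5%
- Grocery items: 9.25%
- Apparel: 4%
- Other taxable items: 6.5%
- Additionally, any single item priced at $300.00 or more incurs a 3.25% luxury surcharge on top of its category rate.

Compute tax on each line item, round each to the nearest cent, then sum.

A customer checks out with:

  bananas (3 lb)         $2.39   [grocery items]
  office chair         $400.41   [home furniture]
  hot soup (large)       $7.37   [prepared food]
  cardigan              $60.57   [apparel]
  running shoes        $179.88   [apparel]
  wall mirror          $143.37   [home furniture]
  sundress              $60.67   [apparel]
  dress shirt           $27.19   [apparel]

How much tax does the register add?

Bananas (3 lb) $2.39: grocery items → 9.25% → $0.22
Office chair $400.41: home furniture → 4.75% + 3.25% surcharge = 8% → $32.03
Hot soup (large) $7.37: prepared food → 5% → $0.37
Cardigan $60.57: apparel → 4% → $2.42
Running shoes $179.88: apparel → 4% → $7.20
Wall mirror $143.37: home furniture → 4.75% → $6.81
Sundress $60.67: apparel → 4% → $2.43
Dress shirt $27.19: apparel → 4% → $1.09
Total tax = $0.22 + $32.03 + $0.37 + $2.42 + $7.20 + $6.81 + $2.43 + $1.09 = $52.57

$52.57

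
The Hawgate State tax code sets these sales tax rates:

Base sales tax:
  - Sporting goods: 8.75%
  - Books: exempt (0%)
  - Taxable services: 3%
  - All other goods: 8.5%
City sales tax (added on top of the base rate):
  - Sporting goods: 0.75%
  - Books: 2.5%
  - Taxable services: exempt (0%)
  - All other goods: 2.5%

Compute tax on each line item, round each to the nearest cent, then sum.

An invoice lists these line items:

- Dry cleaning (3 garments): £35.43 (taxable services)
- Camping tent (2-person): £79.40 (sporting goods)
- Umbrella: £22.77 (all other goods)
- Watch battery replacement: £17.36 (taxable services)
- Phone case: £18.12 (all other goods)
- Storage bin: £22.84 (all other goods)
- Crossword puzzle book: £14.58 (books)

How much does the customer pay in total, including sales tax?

Dry cleaning (3 garments) £35.43: taxable services → 3% + 0% city = 3% → £1.06
Camping tent (2-person) £79.40: sporting goods → 8.75% + 0.75% city = 9.5% → £7.54
Umbrella £22.77: all other goods → 8.5% + 2.5% city = 11% → £2.50
Watch battery replacement £17.36: taxable services → 3% + 0% city = 3% → £0.52
Phone case £18.12: all other goods → 8.5% + 2.5% city = 11% → £1.99
Storage bin £22.84: all other goods → 8.5% + 2.5% city = 11% → £2.51
Crossword puzzle book £14.58: books → 0% + 2.5% city = 2.5% → £0.36
Subtotal = £210.50; tax = £16.48; total due = £226.98

£226.98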